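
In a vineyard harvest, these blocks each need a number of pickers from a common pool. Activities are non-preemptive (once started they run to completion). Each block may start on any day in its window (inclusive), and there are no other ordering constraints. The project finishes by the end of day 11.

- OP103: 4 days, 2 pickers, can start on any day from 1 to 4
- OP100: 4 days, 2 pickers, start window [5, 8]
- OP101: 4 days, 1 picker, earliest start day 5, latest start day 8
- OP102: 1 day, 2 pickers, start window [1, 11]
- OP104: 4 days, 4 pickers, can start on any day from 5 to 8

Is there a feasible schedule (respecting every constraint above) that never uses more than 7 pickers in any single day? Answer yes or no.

yes

Schedule OP103@1, OP100@5, OP101@5, OP102@1, OP104@5: d1:4  d2:2  d3:2  d4:2  d5:7  d6:7  d7:7  d8:7  d9:0  d10:0  d11:0 — peak 7 ≤ 7.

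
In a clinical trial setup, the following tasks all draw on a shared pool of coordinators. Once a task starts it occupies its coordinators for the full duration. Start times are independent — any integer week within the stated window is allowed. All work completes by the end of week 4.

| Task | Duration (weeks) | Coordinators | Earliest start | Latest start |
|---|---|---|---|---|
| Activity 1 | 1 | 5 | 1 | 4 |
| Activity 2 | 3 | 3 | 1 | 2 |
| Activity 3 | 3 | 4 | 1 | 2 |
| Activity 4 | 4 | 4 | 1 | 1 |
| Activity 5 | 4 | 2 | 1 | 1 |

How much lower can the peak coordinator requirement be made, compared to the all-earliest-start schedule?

Early-start peak: w1:18  w2:13  w3:13  w4:6 ⇒ 18.
Leveled (Activity 1@1, Activity 2@2, Activity 3@2, Activity 4@1, Activity 5@1): w1:11  w2:13  w3:13  w4:13 ⇒ 13.
Reduction 18 − 13 = 5.

5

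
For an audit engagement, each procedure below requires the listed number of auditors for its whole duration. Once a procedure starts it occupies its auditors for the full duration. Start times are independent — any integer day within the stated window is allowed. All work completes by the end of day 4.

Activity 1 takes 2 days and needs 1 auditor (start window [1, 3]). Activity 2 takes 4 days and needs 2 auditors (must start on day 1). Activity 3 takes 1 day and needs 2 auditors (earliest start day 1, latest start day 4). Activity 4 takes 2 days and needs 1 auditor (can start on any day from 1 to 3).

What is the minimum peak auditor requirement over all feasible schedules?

Early-start (Activity 1@1, Activity 2@1, Activity 3@1, Activity 4@1) gives peak 6: d1:6  d2:4  d3:2  d4:2.
Shift Activity 3→3.
Schedule Activity 1@1, Activity 2@1, Activity 3@3, Activity 4@1: d1:4  d2:4  d3:4  d4:2 — peak 4.
Total auditor-days = 14 over 4 days ⇒ peak ≥ ⌈14/4⌉ = 4, so 4 is optimal.

4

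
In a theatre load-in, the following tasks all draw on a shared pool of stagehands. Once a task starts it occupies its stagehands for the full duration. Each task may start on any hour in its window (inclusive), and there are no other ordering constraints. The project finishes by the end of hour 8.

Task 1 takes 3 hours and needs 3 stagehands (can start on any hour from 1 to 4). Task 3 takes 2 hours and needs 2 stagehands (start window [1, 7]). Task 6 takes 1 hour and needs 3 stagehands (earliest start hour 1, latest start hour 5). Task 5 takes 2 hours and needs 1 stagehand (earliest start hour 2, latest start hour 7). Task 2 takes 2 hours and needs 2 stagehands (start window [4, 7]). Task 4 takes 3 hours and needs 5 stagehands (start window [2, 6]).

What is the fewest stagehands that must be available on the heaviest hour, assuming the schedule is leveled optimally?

5

Early-start (Task 1@1, Task 3@1, Task 6@1, Task 5@2, Task 2@4, Task 4@2) gives peak 11: h1:8  h2:11  h3:9  h4:7  h5:2  h6:0  h7:0  h8:0.
Shift Task 6→5, Task 5→3, Task 4→6.
Schedule Task 1@1, Task 3@1, Task 6@5, Task 5@3, Task 2@4, Task 4@6: h1:5  h2:5  h3:4  h4:3  h5:5  h6:5  h7:5  h8:5 — peak 5.
Total stagehand-hours = 37 over 8 hours ⇒ peak ≥ ⌈37/8⌉ = 5, so 5 is optimal.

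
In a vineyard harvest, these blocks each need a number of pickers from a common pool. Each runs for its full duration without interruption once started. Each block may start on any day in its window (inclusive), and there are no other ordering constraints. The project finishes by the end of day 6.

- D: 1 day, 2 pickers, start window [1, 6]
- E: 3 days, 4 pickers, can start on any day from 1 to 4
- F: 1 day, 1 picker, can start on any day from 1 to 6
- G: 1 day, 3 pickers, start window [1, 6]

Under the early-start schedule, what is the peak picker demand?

10

Early-start schedule: D@1, E@1, F@1, G@1.
Load per day: day 1: 10, day 2: 4, day 3: 4, day 4: 0, day 5: 0, day 6: 0.
Peak is 10.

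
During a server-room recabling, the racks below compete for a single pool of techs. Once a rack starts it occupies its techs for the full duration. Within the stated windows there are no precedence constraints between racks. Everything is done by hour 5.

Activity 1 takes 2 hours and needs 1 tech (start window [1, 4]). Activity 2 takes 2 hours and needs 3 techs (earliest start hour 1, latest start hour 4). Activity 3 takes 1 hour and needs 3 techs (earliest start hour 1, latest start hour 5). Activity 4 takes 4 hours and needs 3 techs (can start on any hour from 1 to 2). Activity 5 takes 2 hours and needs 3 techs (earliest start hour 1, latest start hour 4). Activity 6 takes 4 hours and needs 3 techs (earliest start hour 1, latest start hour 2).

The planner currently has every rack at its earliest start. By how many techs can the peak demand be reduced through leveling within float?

Early-start peak: h1:16  h2:13  h3:6  h4:6  h5:0 ⇒ 16.
Leveled (Activity 1@1, Activity 2@1, Activity 3@1, Activity 4@1, Activity 5@3, Activity 6@2): h1:10  h2:10  h3:9  h4:9  h5:3 ⇒ 10.
Reduction 16 − 10 = 6.

6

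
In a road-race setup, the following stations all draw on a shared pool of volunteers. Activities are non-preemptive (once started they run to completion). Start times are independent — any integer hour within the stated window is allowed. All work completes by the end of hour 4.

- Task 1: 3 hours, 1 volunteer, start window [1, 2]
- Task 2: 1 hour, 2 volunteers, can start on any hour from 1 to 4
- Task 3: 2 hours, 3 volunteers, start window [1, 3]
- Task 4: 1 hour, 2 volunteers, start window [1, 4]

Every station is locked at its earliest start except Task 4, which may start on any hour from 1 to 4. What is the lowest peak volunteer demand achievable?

Task 4@1: h1:8  h2:4  h3:1  h4:0 → peak 8
Task 4@2: h1:6  h2:6  h3:1  h4:0 → peak 6
Task 4@3: h1:6  h2:4  h3:3  h4:0 → peak 6
Task 4@4: h1:6  h2:4  h3:1  h4:2 → peak 6
Best is Task 4@2, peak 6.

6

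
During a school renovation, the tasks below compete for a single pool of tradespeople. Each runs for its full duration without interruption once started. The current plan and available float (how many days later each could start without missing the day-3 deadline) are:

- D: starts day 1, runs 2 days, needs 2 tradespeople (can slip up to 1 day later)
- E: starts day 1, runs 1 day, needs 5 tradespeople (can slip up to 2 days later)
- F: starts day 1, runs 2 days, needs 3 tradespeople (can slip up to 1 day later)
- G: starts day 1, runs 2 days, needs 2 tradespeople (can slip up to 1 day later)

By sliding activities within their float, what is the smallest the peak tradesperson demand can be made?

Early-start (D@1, E@1, F@1, G@1) gives peak 12: d1:12  d2:7  d3:0.
Shift F→2, G→2.
Schedule D@1, E@1, F@2, G@2: d1:7  d2:7  d3:5 — peak 7.
Total tradesperson-days = 19 over 3 days ⇒ peak ≥ ⌈19/3⌉ = 7, so 7 is optimal.

7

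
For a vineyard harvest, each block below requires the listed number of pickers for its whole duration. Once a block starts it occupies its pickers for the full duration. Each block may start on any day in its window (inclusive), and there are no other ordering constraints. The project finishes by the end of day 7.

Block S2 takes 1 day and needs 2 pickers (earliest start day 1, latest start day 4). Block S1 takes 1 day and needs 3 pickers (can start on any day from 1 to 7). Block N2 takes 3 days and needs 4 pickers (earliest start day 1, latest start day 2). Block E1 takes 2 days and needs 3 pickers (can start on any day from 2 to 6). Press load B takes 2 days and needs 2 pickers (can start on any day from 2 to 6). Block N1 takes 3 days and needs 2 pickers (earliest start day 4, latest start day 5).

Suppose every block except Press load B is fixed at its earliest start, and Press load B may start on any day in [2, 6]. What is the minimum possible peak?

Press load B@2: d1:9  d2:9  d3:9  d4:2  d5:2  d6:2  d7:0 → peak 9
Press load B@3: d1:9  d2:7  d3:9  d4:4  d5:2  d6:2  d7:0 → peak 9
Press load B@4: d1:9  d2:7  d3:7  d4:4  d5:4  d6:2  d7:0 → peak 9
Press load B@5: d1:9  d2:7  d3:7  d4:2  d5:4  d6:4  d7:0 → peak 9
Press load B@6: d1:9  d2:7  d3:7  d4:2  d5:2  d6:4  d7:2 → peak 9
Best is Press load B@2, peak 9.

9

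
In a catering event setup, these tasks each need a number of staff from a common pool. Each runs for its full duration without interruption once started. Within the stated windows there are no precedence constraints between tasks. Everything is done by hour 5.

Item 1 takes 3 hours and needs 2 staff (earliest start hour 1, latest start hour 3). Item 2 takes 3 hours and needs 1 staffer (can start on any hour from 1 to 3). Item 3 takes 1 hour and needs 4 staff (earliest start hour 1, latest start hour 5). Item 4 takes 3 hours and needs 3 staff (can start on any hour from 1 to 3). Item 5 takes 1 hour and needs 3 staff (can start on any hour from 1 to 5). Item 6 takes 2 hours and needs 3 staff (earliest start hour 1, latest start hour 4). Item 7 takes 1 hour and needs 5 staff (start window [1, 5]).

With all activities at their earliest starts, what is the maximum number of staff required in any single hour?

21

Early-start schedule: Item 1@1, Item 2@1, Item 3@1, Item 4@1, Item 5@1, Item 6@1, Item 7@1.
Load per hour: hour 1: 21, hour 2: 9, hour 3: 6, hour 4: 0, hour 5: 0.
Peak is 21.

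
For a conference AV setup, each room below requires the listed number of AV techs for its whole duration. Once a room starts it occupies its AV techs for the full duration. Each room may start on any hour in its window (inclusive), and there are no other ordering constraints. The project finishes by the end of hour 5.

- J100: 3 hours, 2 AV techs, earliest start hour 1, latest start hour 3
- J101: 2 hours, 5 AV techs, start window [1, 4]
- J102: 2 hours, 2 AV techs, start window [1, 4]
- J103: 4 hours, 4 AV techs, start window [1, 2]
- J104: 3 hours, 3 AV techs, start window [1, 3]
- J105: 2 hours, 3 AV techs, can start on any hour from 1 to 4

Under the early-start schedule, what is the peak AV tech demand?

Early-start schedule: J100@1, J101@1, J102@1, J103@1, J104@1, J105@1.
Load per hour: hour 1: 19, hour 2: 19, hour 3: 9, hour 4: 4, hour 5: 0.
Peak is 19.

19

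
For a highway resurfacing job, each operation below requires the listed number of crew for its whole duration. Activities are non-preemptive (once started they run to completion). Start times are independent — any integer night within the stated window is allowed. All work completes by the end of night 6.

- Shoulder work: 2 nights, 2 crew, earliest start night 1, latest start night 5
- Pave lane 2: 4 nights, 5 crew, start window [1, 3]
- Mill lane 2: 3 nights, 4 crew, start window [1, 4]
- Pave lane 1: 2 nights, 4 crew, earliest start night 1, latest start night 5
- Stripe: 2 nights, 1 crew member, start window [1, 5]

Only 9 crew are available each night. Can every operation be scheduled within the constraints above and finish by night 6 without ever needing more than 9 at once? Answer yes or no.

Schedule Shoulder work@1, Pave lane 2@1, Mill lane 2@3, Pave lane 1@5, Stripe@1: n1:8  n2:8  n3:9  n4:9  n5:8  n6:4 — peak 9 ≤ 9.

yes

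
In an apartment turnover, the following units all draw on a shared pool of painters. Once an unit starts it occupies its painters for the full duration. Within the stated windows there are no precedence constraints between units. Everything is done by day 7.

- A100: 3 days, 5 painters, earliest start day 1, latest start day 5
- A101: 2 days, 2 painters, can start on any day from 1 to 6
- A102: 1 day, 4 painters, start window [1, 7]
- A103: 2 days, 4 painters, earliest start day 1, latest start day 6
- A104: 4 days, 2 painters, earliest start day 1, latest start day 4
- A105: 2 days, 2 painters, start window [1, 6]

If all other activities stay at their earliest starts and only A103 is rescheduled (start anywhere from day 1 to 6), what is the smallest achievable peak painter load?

A103@1: d1:19  d2:15  d3:7  d4:2  d5:0  d6:0  d7:0 → peak 19
A103@2: d1:15  d2:15  d3:11  d4:2  d5:0  d6:0  d7:0 → peak 15
A103@3: d1:15  d2:11  d3:11  d4:6  d5:0  d6:0  d7:0 → peak 15
A103@4: d1:15  d2:11  d3:7  d4:6  d5:4  d6:0  d7:0 → peak 15
A103@5: d1:15  d2:11  d3:7  d4:2  d5:4  d6:4  d7:0 → peak 15
A103@6: d1:15  d2:11  d3:7  d4:2  d5:0  d6:4  d7:4 → peak 15
Best is A103@2, peak 15.

15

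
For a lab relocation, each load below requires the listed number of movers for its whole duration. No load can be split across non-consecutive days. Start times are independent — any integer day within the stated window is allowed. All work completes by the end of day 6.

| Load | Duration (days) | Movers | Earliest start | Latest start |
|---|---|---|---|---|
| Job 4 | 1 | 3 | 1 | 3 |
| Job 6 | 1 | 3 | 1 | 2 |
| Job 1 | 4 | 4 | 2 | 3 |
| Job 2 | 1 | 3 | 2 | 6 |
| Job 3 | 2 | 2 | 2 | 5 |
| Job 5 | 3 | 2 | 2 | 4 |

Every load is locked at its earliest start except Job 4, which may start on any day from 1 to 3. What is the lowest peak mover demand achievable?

11

Job 4@1: d1:6  d2:11  d3:8  d4:6  d5:4  d6:0 → peak 11
Job 4@2: d1:3  d2:14  d3:8  d4:6  d5:4  d6:0 → peak 14
Job 4@3: d1:3  d2:11  d3:11  d4:6  d5:4  d6:0 → peak 11
Best is Job 4@1, peak 11.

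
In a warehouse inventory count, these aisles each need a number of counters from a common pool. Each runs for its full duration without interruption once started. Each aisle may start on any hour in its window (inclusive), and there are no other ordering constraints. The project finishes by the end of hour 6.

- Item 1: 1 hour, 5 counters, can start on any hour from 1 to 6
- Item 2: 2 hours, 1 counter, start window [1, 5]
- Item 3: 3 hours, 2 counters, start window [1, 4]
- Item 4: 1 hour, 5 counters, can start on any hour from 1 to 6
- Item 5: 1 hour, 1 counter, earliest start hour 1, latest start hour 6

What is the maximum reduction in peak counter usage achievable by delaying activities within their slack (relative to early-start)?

9

Early-start peak: h1:14  h2:3  h3:2  h4:0  h5:0  h6:0 ⇒ 14.
Leveled (Item 1@1, Item 2@2, Item 3@2, Item 4@5, Item 5@2): h1:5  h2:4  h3:3  h4:2  h5:5  h6:0 ⇒ 5.
Reduction 14 − 5 = 9.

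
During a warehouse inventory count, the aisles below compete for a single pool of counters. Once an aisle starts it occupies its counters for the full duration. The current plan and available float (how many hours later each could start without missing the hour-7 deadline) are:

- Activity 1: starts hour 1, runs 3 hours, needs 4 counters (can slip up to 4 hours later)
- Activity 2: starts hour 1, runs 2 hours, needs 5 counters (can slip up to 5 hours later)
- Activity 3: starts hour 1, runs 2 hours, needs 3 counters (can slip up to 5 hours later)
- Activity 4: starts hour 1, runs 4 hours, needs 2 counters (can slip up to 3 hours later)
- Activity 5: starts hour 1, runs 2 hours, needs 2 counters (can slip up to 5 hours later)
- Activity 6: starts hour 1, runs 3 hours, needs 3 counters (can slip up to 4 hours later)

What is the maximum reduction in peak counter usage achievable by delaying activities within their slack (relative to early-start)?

12

Early-start peak: h1:19  h2:19  h3:9  h4:2  h5:0  h6:0  h7:0 ⇒ 19.
Leveled (Activity 1@1, Activity 2@4, Activity 3@6, Activity 4@4, Activity 5@6, Activity 6@1): h1:7  h2:7  h3:7  h4:7  h5:7  h6:7  h7:7 ⇒ 7.
Reduction 19 − 7 = 12.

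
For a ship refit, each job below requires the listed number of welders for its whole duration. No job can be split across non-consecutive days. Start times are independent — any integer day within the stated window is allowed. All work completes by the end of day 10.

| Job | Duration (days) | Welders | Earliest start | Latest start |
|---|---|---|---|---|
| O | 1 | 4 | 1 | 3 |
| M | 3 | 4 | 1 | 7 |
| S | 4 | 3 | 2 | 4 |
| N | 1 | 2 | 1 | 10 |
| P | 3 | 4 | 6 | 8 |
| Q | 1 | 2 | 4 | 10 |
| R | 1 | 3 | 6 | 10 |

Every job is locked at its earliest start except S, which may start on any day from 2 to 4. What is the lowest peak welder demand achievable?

10

S@2: d1:10  d2:7  d3:7  d4:5  d5:3  d6:7  d7:4  d8:4  d9:0  d10:0 → peak 10
S@3: d1:10  d2:4  d3:7  d4:5  d5:3  d6:10  d7:4  d8:4  d9:0  d10:0 → peak 10
S@4: d1:10  d2:4  d3:4  d4:5  d5:3  d6:10  d7:7  d8:4  d9:0  d10:0 → peak 10
Best is S@2, peak 10.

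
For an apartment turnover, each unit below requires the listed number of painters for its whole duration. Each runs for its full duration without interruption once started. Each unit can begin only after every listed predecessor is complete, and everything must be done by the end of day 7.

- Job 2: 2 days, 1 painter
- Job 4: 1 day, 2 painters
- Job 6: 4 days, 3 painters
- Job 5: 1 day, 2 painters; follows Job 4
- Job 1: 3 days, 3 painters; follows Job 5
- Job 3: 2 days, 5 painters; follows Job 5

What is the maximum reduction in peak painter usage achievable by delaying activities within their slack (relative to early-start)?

Early-start peak: d1:6  d2:6  d3:11  d4:11  d5:3  d6:0  d7:0 ⇒ 11.
Leveled (Job 2@1, Job 4@1, Job 6@1, Job 5@2, Job 1@3, Job 3@6): d1:6  d2:6  d3:6  d4:6  d5:3  d6:5  d7:5 ⇒ 6.
Reduction 11 − 6 = 5.

5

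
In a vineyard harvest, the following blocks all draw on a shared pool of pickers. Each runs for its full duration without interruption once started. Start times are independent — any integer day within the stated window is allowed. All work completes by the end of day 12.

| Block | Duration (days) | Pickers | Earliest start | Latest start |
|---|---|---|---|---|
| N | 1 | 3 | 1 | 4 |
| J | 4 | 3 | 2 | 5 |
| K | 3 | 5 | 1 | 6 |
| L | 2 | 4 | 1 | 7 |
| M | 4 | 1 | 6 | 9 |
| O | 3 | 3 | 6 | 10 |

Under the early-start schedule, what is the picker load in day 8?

At early start, day 8 has: M, O.
Demand: 1 + 3 = 4.

4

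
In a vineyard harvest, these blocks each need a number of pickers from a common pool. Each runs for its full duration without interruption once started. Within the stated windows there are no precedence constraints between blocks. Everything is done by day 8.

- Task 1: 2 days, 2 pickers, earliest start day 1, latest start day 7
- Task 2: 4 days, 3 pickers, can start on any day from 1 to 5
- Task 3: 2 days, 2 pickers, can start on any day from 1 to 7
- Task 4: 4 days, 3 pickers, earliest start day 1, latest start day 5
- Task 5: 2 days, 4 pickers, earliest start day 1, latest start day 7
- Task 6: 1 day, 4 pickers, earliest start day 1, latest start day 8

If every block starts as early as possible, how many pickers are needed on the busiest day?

18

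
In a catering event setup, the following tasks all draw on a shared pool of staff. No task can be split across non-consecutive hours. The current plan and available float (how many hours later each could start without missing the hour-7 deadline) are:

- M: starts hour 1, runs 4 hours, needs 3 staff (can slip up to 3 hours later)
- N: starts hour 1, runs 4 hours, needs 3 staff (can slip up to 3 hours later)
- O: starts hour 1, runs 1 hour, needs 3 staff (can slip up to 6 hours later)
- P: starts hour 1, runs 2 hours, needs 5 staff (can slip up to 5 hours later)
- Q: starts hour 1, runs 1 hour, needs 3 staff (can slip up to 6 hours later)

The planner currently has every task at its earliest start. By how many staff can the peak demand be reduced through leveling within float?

11

Early-start peak: h1:17  h2:11  h3:6  h4:6  h5:0  h6:0  h7:0 ⇒ 17.
Leveled (M@1, N@1, O@5, P@6, Q@5): h1:6  h2:6  h3:6  h4:6  h5:6  h6:5  h7:5 ⇒ 6.
Reduction 17 − 6 = 11.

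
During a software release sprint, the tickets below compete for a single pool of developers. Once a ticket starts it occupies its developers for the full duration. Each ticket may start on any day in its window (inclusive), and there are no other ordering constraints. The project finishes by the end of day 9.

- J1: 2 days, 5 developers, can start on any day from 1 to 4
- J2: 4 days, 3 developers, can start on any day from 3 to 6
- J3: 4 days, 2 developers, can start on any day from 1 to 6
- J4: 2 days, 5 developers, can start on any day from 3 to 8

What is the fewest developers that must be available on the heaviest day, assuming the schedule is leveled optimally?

Early-start (J1@1, J2@3, J3@1, J4@3) gives peak 10: d1:7  d2:7  d3:10  d4:10  d5:3  d6:3  d7:0  d8:0  d9:0.
Shift J3→3, J4→7.
Schedule J1@1, J2@3, J3@3, J4@7: d1:5  d2:5  d3:5  d4:5  d5:5  d6:5  d7:5  d8:5  d9:0 — peak 5.
Total developer-days = 40 over 9 days ⇒ peak ≥ ⌈40/9⌉ = 5, so 5 is optimal.

5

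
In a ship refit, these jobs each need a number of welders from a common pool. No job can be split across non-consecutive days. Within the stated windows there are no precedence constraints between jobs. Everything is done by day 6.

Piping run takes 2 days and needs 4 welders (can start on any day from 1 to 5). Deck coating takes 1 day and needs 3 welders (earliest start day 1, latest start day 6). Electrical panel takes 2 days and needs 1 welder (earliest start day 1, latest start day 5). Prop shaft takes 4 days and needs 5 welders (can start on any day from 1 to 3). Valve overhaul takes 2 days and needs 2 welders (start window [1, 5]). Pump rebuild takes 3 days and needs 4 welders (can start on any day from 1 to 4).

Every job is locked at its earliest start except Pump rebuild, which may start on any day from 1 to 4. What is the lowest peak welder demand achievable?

15

Pump rebuild@1: d1:19  d2:16  d3:9  d4:5  d5:0  d6:0 → peak 19
Pump rebuild@2: d1:15  d2:16  d3:9  d4:9  d5:0  d6:0 → peak 16
Pump rebuild@3: d1:15  d2:12  d3:9  d4:9  d5:4  d6:0 → peak 15
Pump rebuild@4: d1:15  d2:12  d3:5  d4:9  d5:4  d6:4 → peak 15
Best is Pump rebuild@3, peak 15.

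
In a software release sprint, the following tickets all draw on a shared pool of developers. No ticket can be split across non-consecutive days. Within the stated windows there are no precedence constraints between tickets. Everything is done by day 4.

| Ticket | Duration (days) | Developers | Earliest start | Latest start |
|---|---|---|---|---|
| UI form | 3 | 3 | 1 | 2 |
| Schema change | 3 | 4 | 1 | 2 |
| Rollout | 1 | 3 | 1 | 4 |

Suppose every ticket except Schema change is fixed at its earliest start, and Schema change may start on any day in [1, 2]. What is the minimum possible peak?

7

Schema change@1: d1:10  d2:7  d3:7  d4:0 → peak 10
Schema change@2: d1:6  d2:7  d3:7  d4:4 → peak 7
Best is Schema change@2, peak 7.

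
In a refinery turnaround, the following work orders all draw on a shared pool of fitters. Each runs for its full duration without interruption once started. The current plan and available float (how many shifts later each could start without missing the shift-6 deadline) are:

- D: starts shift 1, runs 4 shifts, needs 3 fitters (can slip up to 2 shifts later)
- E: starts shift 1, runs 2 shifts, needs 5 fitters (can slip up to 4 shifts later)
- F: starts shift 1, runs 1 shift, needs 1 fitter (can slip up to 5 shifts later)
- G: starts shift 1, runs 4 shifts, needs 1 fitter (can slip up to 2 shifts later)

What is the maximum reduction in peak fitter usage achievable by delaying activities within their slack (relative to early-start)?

Early-start peak: s1:10  s2:9  s3:4  s4:4  s5:0  s6:0 ⇒ 10.
Leveled (D@1, E@5, F@1, G@1): s1:5  s2:4  s3:4  s4:4  s5:5  s6:5 ⇒ 5.
Reduction 10 − 5 = 5.

5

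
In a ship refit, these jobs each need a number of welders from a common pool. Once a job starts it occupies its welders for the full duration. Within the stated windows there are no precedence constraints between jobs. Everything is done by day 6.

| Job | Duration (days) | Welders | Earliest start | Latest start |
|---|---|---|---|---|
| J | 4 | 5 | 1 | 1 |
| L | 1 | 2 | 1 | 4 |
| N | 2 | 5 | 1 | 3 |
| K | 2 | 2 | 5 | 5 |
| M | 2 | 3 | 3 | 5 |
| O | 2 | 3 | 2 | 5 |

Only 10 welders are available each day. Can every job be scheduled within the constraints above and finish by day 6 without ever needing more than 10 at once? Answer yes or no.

yes

Schedule J@1, L@1, N@2, K@5, M@4, O@5: d1:7  d2:10  d3:10  d4:8  d5:8  d6:5 — peak 10 ≤ 10.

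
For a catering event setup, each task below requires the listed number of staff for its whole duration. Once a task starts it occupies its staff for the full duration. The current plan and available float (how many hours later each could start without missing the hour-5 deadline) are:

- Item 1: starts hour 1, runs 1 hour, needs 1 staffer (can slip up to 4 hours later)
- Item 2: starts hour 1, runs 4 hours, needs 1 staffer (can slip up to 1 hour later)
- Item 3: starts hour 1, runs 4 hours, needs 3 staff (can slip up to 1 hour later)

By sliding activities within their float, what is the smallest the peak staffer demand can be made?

Early-start (Item 1@1, Item 2@1, Item 3@1) gives peak 5: h1:5  h2:4  h3:4  h4:4  h5:0.
Shift Item 3→2.
Schedule Item 1@1, Item 2@1, Item 3@2: h1:2  h2:4  h3:4  h4:4  h5:3 — peak 4.
Total staffer-hours = 17 over 5 hours ⇒ peak ≥ ⌈17/5⌉ = 4, so 4 is optimal.

4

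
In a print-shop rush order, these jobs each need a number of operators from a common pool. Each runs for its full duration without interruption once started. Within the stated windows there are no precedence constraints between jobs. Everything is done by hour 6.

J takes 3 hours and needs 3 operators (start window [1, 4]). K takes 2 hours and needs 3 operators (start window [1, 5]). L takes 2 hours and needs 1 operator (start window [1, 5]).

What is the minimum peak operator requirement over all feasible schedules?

4

Early-start (J@1, K@1, L@1) gives peak 7: h1:7  h2:7  h3:3  h4:0  h5:0  h6:0.
Shift K→4.
Schedule J@1, K@4, L@1: h1:4  h2:4  h3:3  h4:3  h5:3  h6:0 — peak 4.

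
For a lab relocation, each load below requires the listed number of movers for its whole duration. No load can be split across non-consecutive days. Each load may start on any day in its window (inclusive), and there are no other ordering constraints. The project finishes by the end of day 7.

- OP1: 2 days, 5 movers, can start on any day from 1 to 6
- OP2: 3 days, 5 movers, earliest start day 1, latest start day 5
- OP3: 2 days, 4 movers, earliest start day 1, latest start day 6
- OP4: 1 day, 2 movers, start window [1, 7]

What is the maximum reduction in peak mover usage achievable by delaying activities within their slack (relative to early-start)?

Early-start peak: d1:16  d2:14  d3:5  d4:0  d5:0  d6:0  d7:0 ⇒ 16.
Leveled (OP1@1, OP2@3, OP3@6, OP4@6): d1:5  d2:5  d3:5  d4:5  d5:5  d6:6  d7:4 ⇒ 6.
Reduction 16 − 6 = 10.

10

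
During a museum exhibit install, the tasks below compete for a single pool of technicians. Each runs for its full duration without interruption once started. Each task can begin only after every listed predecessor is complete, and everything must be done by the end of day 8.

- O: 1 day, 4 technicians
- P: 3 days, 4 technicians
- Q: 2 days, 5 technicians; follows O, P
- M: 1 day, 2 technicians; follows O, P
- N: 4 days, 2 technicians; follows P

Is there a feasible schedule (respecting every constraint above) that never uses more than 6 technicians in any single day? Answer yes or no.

The minimum achievable peak is 7; 6 < 7, so no feasible schedule stays within the cap.

no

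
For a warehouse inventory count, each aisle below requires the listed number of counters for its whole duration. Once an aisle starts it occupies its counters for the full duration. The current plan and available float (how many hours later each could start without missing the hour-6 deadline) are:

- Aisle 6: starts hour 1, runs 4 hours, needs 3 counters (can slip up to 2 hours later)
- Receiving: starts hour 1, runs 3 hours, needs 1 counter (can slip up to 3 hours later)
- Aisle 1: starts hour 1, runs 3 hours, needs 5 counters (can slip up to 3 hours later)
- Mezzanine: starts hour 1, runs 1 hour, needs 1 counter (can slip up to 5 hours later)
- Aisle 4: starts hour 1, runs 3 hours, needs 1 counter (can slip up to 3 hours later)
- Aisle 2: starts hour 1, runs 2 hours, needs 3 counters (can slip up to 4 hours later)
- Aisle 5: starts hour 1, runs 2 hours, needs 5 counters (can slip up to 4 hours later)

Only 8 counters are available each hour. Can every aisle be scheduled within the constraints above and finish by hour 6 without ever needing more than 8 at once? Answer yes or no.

no

Total counter-hours = 50; over 6 hours the average is 50/6 > 8, so some hour must exceed 8.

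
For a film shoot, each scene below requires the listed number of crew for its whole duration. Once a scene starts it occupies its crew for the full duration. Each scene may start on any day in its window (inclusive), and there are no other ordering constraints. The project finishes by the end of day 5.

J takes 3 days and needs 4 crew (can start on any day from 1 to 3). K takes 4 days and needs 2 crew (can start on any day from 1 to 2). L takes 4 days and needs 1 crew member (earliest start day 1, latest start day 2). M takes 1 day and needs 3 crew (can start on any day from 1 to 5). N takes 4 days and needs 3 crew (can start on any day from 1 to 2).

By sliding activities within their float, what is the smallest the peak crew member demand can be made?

10

Early-start (J@1, K@1, L@1, M@1, N@1) gives peak 13: d1:13  d2:10  d3:10  d4:6  d5:0.
Shift N→2.
Schedule J@1, K@1, L@1, M@1, N@2: d1:10  d2:10  d3:10  d4:6  d5:3 — peak 10.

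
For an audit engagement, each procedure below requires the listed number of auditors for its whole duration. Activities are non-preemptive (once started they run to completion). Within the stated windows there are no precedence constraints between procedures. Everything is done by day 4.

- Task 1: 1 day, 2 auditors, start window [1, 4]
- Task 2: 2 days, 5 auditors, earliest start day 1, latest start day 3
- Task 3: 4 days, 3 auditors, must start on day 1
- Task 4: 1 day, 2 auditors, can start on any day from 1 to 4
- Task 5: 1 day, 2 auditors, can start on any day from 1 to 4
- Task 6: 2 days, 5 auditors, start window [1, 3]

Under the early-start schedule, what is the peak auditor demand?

19

Early-start schedule: Task 1@1, Task 2@1, Task 3@1, Task 4@1, Task 5@1, Task 6@1.
Load per day: day 1: 19, day 2: 13, day 3: 3, day 4: 3.
Peak is 19.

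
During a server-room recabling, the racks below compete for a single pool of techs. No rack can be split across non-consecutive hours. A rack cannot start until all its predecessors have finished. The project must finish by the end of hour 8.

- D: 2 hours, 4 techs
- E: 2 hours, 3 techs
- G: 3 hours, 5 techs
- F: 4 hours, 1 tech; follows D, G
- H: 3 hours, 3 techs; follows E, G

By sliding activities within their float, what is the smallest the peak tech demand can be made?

9

Early-start (D@1, E@1, G@1, F@4, H@4) gives peak 12: h1:12  h2:12  h3:5  h4:4  h5:4  h6:4  h7:1  h8:0.
Shift E→3, H→5.
Schedule D@1, E@3, G@1, F@4, H@5: h1:9  h2:9  h3:8  h4:4  h5:4  h6:4  h7:4  h8:0 — peak 9.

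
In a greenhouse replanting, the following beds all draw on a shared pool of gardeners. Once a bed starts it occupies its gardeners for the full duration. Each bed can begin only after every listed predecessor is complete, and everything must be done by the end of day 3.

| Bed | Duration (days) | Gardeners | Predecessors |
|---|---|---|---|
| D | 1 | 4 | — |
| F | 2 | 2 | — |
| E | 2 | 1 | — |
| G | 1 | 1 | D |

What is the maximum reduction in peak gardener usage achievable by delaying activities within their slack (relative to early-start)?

3

Early-start peak: d1:7  d2:4  d3:0 ⇒ 7.
Leveled (D@1, F@2, E@2, G@2): d1:4  d2:4  d3:3 ⇒ 4.
Reduction 7 − 4 = 3.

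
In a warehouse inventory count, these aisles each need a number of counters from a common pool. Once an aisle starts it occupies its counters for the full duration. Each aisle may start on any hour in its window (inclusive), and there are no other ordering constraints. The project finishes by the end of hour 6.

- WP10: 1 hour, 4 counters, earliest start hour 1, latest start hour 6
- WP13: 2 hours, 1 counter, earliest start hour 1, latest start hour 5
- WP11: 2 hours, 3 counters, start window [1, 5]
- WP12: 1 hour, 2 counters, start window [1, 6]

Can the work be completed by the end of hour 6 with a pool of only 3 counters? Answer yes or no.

no

The minimum achievable peak is 4; 3 < 4, so no feasible schedule stays within the cap.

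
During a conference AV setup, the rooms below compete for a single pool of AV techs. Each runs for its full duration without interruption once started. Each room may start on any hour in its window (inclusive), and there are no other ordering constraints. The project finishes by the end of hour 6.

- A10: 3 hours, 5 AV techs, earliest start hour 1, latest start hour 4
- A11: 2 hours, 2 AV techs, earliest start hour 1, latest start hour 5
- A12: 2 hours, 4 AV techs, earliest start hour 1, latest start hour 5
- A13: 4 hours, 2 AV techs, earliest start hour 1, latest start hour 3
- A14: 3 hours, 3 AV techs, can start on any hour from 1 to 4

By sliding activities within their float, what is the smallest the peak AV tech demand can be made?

9

Early-start (A10@1, A11@1, A12@1, A13@1, A14@1) gives peak 16: h1:16  h2:16  h3:10  h4:2  h5:0  h6:0.
Shift A12→4, A14→4.
Schedule A10@1, A11@1, A12@4, A13@1, A14@4: h1:9  h2:9  h3:7  h4:9  h5:7  h6:3 — peak 9.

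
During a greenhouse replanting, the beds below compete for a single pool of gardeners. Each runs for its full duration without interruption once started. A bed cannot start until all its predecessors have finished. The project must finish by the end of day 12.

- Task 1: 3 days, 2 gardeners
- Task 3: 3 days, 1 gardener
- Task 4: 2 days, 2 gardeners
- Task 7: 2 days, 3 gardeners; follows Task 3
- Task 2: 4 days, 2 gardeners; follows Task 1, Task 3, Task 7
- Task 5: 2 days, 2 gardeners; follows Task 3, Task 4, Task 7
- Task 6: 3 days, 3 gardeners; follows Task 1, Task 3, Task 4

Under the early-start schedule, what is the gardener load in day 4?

6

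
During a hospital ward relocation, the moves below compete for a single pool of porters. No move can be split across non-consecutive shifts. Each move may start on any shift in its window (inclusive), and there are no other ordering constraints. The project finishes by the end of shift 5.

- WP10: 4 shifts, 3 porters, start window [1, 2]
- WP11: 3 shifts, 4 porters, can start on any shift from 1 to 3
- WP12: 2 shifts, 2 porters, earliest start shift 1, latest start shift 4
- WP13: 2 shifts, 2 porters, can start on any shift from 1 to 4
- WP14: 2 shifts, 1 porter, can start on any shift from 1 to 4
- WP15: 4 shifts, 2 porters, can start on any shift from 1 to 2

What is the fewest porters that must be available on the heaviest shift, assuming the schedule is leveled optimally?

10

Early-start (WP10@1, WP11@1, WP12@1, WP13@1, WP14@1, WP15@1) gives peak 14: s1:14  s2:14  s3:9  s4:5  s5:0.
Shift WP12→4, WP13→4.
Schedule WP10@1, WP11@1, WP12@4, WP13@4, WP14@1, WP15@1: s1:10  s2:10  s3:9  s4:9  s5:4 — peak 10.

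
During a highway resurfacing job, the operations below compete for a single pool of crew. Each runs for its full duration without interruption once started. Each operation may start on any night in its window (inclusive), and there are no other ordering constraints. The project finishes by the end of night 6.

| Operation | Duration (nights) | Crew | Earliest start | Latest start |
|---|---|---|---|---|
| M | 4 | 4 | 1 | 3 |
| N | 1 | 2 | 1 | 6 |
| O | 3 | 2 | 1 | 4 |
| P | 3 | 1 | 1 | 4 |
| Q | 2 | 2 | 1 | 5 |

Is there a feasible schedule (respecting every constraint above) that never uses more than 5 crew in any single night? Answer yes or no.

Total crew member-nights = 31; over 6 nights the average is 31/6 > 5, so some night must exceed 5.

no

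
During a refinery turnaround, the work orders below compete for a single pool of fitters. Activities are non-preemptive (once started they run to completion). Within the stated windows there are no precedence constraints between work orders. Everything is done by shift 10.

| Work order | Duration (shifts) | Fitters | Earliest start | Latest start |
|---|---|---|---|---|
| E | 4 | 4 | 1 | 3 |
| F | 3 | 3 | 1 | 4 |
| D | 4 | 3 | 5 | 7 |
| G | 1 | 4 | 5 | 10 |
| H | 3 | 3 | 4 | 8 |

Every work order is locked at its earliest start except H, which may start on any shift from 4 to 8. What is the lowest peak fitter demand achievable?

7

H@4: s1:7  s2:7  s3:7  s4:7  s5:10  s6:6  s7:3  s8:3  s9:0  s10:0 → peak 10
H@5: s1:7  s2:7  s3:7  s4:4  s5:10  s6:6  s7:6  s8:3  s9:0  s10:0 → peak 10
H@6: s1:7  s2:7  s3:7  s4:4  s5:7  s6:6  s7:6  s8:6  s9:0  s10:0 → peak 7
H@7: s1:7  s2:7  s3:7  s4:4  s5:7  s6:3  s7:6  s8:6  s9:3  s10:0 → peak 7
H@8: s1:7  s2:7  s3:7  s4:4  s5:7  s6:3  s7:3  s8:6  s9:3  s10:3 → peak 7
Best is H@6, peak 7.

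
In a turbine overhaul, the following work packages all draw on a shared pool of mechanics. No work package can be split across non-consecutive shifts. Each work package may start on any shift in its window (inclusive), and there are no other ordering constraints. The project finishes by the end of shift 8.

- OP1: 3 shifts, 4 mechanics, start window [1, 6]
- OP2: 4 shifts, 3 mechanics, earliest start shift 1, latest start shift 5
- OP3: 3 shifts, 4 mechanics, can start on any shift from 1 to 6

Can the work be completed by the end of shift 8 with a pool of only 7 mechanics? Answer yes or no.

yes

Schedule OP1@1, OP2@1, OP3@4: s1:7  s2:7  s3:7  s4:7  s5:4  s6:4  s7:0  s8:0 — peak 7 ≤ 7.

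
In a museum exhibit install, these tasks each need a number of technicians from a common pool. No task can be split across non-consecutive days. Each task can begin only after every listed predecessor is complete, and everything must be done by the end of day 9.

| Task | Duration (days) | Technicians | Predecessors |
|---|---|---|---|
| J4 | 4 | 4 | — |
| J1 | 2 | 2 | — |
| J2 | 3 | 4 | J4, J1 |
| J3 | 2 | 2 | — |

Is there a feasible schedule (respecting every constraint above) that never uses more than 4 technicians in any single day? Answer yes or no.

yes

Schedule J4@1, J1@5, J2@7, J3@5: d1:4  d2:4  d3:4  d4:4  d5:4  d6:4  d7:4  d8:4  d9:4 — peak 4 ≤ 4.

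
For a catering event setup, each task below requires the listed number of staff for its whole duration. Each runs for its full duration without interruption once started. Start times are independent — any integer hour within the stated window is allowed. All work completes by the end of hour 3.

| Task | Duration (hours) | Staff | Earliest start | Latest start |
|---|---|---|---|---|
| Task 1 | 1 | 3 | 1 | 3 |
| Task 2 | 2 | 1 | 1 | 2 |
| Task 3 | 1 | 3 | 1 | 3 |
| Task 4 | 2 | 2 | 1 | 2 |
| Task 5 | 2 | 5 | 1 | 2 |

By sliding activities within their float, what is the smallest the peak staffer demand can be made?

8

Early-start (Task 1@1, Task 2@1, Task 3@1, Task 4@1, Task 5@1) gives peak 14: h1:14  h2:8  h3:0.
Shift Task 4→2, Task 5→2.
Schedule Task 1@1, Task 2@1, Task 3@1, Task 4@2, Task 5@2: h1:7  h2:8  h3:7 — peak 8.
Total staffer-hours = 22 over 3 hours ⇒ peak ≥ ⌈22/3⌉ = 8, so 8 is optimal.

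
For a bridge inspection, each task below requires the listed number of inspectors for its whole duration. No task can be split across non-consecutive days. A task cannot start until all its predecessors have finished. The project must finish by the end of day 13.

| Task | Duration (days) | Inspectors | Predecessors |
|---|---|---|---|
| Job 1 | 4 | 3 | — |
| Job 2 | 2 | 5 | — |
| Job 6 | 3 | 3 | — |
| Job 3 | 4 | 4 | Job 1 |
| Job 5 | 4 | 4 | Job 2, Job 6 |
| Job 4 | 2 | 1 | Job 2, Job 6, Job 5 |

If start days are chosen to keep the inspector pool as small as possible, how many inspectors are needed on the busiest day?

Early-start (Job 1@1, Job 2@1, Job 6@1, Job 3@5, Job 5@4, Job 4@8) gives peak 11: d1:11  d2:11  d3:6  d4:7  d5:8  d6:8  d7:8  d8:5  d9:1  d10:0  d11:0  d12:0  d13:0.
Shift Job 1→3, Job 6→3, Job 3→10, Job 5→6, Job 4→10.
Schedule Job 1@3, Job 2@1, Job 6@3, Job 3@10, Job 5@6, Job 4@10: d1:5  d2:5  d3:6  d4:6  d5:6  d6:7  d7:4  d8:4  d9:4  d10:5  d11:5  d12:4  d13:4 — peak 7.

7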